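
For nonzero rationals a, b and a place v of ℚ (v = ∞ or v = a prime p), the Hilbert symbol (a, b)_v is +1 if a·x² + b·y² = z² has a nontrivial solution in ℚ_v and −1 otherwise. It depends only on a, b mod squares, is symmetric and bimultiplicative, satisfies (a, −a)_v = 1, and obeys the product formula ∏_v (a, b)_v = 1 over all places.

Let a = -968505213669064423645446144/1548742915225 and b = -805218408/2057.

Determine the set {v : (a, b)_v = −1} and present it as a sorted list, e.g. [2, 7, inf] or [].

[2, 17, 29, inf]

(a, b) ≡ (-2001, -986) mod (ℚ^×)²; places V = {2, 3, 5, 11, 17, 23, 29, ∞}.
(a,b)_3: α=23, u≡2; β=8, v≡1 (mod 3); (2|3)=-1, (1|3)=+1; sign (−1)^0·-1^8·+1^23 = +1.
(a,b)_11: α=-8, u≡1; β=-2, v≡1 (mod 11); (1|11)=+1, (1|11)=+1; sign (−1)^0·+1^-2·+1^-8 = +1.
(a,b)_17: α=-2, u≡6; β=-1, v≡11 (mod 17); (6|17)=-1, (11|17)=-1; sign (−1)^0·-1^-1·-1^-2 = -1.
(a,b)_29: α=3, u≡27; β=1, v≡22 (mod 29); (27|29)=-1, (22|29)=+1; sign (−1)^0·-1^1·+1^3 = -1.
(a,b)_5: α=-2, u≡4; β=0, v≡1 (mod 5); (4|5)=+1, (1|5)=+1; sign (−1)^0·+1^0·+1^-2 = +1.
(a,b)_∞: sgn(-2001)=−, sgn(-986)=−, so -1.
(a,b)_2: α=16, β=3; u≡7, v≡3 (mod 8); ε(u)ε(v)=1·1, αω(v)=16·1, βω(u)=3·0; sum ≡ 1  ⇒  -1.
(a,b)_23: α=5, u≡10; β=2, v≡8 (mod 23); (10|23)=-1, (8|23)=+1; sign (−1)^0·-1^2·+1^5 = +1.
|Ram(-2001, -986)| = 4, even; anisotropic at {2, 17, 29, ∞}.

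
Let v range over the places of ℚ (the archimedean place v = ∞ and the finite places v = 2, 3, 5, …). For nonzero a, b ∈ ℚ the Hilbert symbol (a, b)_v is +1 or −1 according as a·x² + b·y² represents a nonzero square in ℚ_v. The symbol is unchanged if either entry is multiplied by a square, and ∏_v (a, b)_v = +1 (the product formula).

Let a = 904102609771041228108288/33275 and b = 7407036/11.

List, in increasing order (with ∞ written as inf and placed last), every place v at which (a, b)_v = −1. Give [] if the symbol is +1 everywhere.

Mod squares: a ≡ 21318, b ≡ 46189. Check v ∈ {∞, 2, 3, 5, 7, 11, 13, 17, 19}.
v=5: a=5^-2·(≡3), b=5^0·(≡1) mod 5; (3|5)=-1, (1|5)=+1; (−1)^{-2·0·2}·(-1)^0·(+1)^-2 = +1.
v=∞: 21318 > 0 and 46189 > 0  ⇒  (a,b)_∞ = +1.
v=11: a=11^-3·(≡8), b=11^-1·(≡10) mod 11; (8|11)=-1, (10|11)=-1; (−1)^{-3·-1·5}·(-1)^-1·(-1)^-3 = -1.
v=19: a=19^3·(≡17), b=19^1·(≡14) mod 19; (17|19)=+1, (14|19)=-1; (−1)^{3·1·9}·(+1)^1·(-1)^3 = +1.
v=3: a=3^17·(≡2), b=3^2·(≡1) mod 3; (2|3)=-1, (1|3)=+1; (−1)^{17·2·1}·(-1)^2·(+1)^17 = +1.
v=17: a=17^3·(≡2), b=17^1·(≡6) mod 17; (2|17)=+1, (6|17)=-1; (−1)^{3·1·8}·(+1)^1·(-1)^3 = -1.
v=7: a=7^4·(≡3), b=7^2·(≡5) mod 7; (3|7)=-1, (5|7)=-1; (−1)^{4·2·3}·(-1)^2·(-1)^4 = +1.
v=2: v_2(a)=9, v_2(b)=2; units ≡ 3, 5 (mod 8); ε·ε+αω+βω = 1·0+9·1+2·1 ≡ 1  ⇒  (a,b)_2 = -1.
v=13: a=13^2·(≡11), b=13^1·(≡9) mod 13; (11|13)=-1, (9|13)=+1; (−1)^{2·1·6}·(-1)^1·(+1)^2 = -1.
|Ram(21318, 46189)| = 4, even; anisotropic at {2, 11, 13, 17}.

[2, 11, 13, 17]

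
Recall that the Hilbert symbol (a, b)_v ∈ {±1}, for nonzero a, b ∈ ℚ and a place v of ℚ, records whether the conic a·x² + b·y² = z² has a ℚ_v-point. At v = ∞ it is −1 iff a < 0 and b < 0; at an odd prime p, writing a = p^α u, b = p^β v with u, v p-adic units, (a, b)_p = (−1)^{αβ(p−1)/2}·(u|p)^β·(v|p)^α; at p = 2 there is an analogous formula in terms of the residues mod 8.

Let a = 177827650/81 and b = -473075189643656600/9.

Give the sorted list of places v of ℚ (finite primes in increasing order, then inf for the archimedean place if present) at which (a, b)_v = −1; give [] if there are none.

(a, b) ≡ (58786, -374) mod (ℚ^×)²; places V = {2, 3, 5, 7, 11, 13, 17, 19, ∞}.
(a,b)_3: α=-4, u≡1; β=-2, v≡1 (mod 3); (1|3)=+1, (1|3)=+1; sign (−1)^0·+1^-2·+1^-4 = +1.
(a,b)_5: α=2, u≡1; β=2, v≡4 (mod 5); (1|5)=+1, (4|5)=+1; sign (−1)^0·+1^2·+1^2 = +1.
(a,b)_17: α=1, u≡6; β=3, v≡11 (mod 17); (6|17)=-1, (11|17)=-1; sign (−1)^0·-1^3·-1^1 = +1.
(a,b)_7: α=1, u≡3; β=2, v≡2 (mod 7); (3|7)=-1, (2|7)=+1; sign (−1)^0·-1^2·+1^1 = +1.
(a,b)_13: α=1, u≡7; β=2, v≡9 (mod 13); (7|13)=-1, (9|13)=+1; sign (−1)^0·-1^2·+1^1 = +1.
(a,b)_∞: sgn(58786)=+, sgn(-374)=−, so +1.
(a,b)_19: α=1, u≡9; β=2, v≡16 (mod 19); (9|19)=+1, (16|19)=+1; sign (−1)^0·+1^2·+1^1 = +1.
(a,b)_11: α=2, u≡7; β=5, v≡6 (mod 11); (7|11)=-1, (6|11)=-1; sign (−1)^0·-1^5·-1^2 = -1.
(a,b)_2: α=1, β=3; u≡1, v≡5 (mod 8); ε(u)ε(v)=0·0, αω(v)=1·1, βω(u)=3·0; sum ≡ 1  ⇒  -1.
Ram(58786, -374) = {2, 11}; no ℚ_2-point on the conic.

[2, 11]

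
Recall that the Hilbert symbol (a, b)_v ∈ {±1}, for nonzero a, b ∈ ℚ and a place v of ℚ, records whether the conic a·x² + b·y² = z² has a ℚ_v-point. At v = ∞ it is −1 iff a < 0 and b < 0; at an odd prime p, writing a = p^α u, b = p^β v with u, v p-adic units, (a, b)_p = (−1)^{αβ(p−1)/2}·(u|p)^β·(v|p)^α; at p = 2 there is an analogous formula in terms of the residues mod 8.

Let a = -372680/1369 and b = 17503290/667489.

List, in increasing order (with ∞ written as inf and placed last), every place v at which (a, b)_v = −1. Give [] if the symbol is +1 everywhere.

Mod squares: a ≡ -770, b ≡ 10. Check v ∈ {∞, 2, 3, 5, 7, 11, 19, 37, 43}.
v=11: a=11^3·(≡10), b=11^0·(≡10) mod 11; (10|11)=-1, (10|11)=-1; (−1)^{3·0·5}·(-1)^0·(-1)^3 = -1.
v=37: a=37^-2·(≡21), b=37^0·(≡16) mod 37; (21|37)=+1, (16|37)=+1; (−1)^{-2·0·18}·(+1)^0·(+1)^-2 = +1.
v=43: a=43^0·(≡6), b=43^-2·(≡31) mod 43; (6|43)=+1, (31|43)=+1; (−1)^{0·-2·21}·(+1)^-2·(+1)^0 = +1.
v=5: a=5^1·(≡1), b=5^1·(≡2) mod 5; (1|5)=+1, (2|5)=-1; (−1)^{1·1·2}·(+1)^1·(-1)^1 = -1.
v=3: a=3^0·(≡1), b=3^6·(≡1) mod 3; (1|3)=+1, (1|3)=+1; (−1)^{0·6·1}·(+1)^6·(+1)^0 = +1.
v=∞: -770 < 0 and 10 > 0  ⇒  (a,b)_∞ = +1.
v=19: a=19^0·(≡5), b=19^-2·(≡12) mod 19; (5|19)=+1, (12|19)=-1; (−1)^{0·-2·9}·(+1)^-2·(-1)^0 = +1.
v=7: a=7^1·(≡4), b=7^4·(≡6) mod 7; (4|7)=+1, (6|7)=-1; (−1)^{1·4·3}·(+1)^4·(-1)^1 = -1.
v=2: v_2(a)=3, v_2(b)=1; units ≡ 7, 5 (mod 8); ε·ε+αω+βω = 1·0+3·1+1·0 ≡ 1  ⇒  (a,b)_2 = -1.
(-770, 10 / ℚ) ramifies at {2, 5, 7, 11}: a division algebra.

[2, 5, 7, 11]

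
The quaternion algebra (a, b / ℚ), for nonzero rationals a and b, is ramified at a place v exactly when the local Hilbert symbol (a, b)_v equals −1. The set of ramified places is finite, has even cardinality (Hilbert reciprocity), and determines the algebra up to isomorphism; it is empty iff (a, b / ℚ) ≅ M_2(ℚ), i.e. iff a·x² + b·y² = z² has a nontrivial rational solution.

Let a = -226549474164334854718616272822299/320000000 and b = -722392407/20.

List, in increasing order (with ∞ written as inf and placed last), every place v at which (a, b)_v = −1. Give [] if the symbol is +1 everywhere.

Mod squares: a ≡ -41133455, b ≡ -1111715. Check v ∈ {∞, 2, 3, 5, 11, 17, 19, 29, 31, 37, 41}.
v=2: v_2(a)=-12, v_2(b)=-2; units ≡ 1, 5 (mod 8); ε·ε+αω+βω = 0·0+-12·1+-2·0 ≡ 0  ⇒  (a,b)_2 = +1.
v=11: a=11^3·(≡5), b=11^1·(≡1) mod 11; (5|11)=+1, (1|11)=+1; (−1)^{3·1·5}·(+1)^1·(+1)^3 = -1.
v=31: a=31^2·(≡23), b=31^0·(≡25) mod 31; (23|31)=-1, (25|31)=+1; (−1)^{2·0·15}·(-1)^0·(+1)^2 = +1.
v=3: a=3^2·(≡1), b=3^2·(≡1) mod 3; (1|3)=+1, (1|3)=+1; (−1)^{2·2·1}·(+1)^2·(+1)^2 = +1.
v=5: a=5^-7·(≡1), b=5^-1·(≡2) mod 5; (1|5)=+1, (2|5)=-1; (−1)^{-7·-1·2}·(+1)^-1·(-1)^-7 = -1.
v=19: a=19^6·(≡5), b=19^2·(≡12) mod 19; (5|19)=+1, (12|19)=-1; (−1)^{6·2·9}·(+1)^2·(-1)^6 = +1.
v=29: a=29^3·(≡22), b=29^1·(≡27) mod 29; (22|29)=+1, (27|29)=-1; (−1)^{3·1·14}·(+1)^1·(-1)^3 = -1.
v=41: a=41^3·(≡7), b=41^1·(≡15) mod 41; (7|41)=-1, (15|41)=-1; (−1)^{3·1·20}·(-1)^1·(-1)^3 = +1.
v=37: a=37^3·(≡18), b=37^0·(≡22) mod 37; (18|37)=-1, (22|37)=-1; (−1)^{3·0·18}·(-1)^0·(-1)^3 = -1.
v=17: a=17^3·(≡5), b=17^1·(≡13) mod 17; (5|17)=-1, (13|17)=+1; (−1)^{3·1·8}·(-1)^1·(+1)^3 = -1.
v=∞: -41133455 < 0 and -1111715 < 0  ⇒  (a,b)_∞ = -1.
Ram(-41133455, -1111715) = {5, 11, 17, 29, 37, ∞}; no ℚ_5-point on the conic.

[5, 11, 17, 29, 37, inf]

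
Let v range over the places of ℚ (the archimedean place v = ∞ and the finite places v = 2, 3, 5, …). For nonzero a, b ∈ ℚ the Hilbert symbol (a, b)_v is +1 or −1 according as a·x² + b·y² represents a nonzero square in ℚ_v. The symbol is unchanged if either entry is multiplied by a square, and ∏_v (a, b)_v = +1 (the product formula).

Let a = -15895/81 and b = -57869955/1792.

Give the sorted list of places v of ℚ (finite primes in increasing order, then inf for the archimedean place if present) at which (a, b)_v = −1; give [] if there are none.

[5, inf]

(a, b) ≡ (-55, -85085) mod (ℚ^×)²; places V = {2, 3, 5, 7, 11, 13, 17, 23, ∞}.
(a,b)_17: α=2, u≡1; β=1, v≡12 (mod 17); (1|17)=+1, (12|17)=-1; sign (−1)^0·+1^1·-1^2 = +1.
(a,b)_5: α=1, u≡1; β=1, v≡2 (mod 5); (1|5)=+1, (2|5)=-1; sign (−1)^0·+1^1·-1^1 = -1.
(a,b)_23: α=0, u≡19; β=2, v≡15 (mod 23); (19|23)=-1, (15|23)=-1; sign (−1)^0·-1^2·-1^0 = +1.
(a,b)_∞: sgn(-55)=−, sgn(-85085)=−, so -1.
(a,b)_11: α=1, u≡10; β=1, v≡1 (mod 11); (10|11)=-1, (1|11)=+1; sign (−1)^1·-1^1·+1^1 = +1.
(a,b)_3: α=-4, u≡2; β=2, v≡1 (mod 3); (2|3)=-1, (1|3)=+1; sign (−1)^0·-1^2·+1^-4 = +1.
(a,b)_7: α=0, u≡4; β=-1, v≡1 (mod 7); (4|7)=+1, (1|7)=+1; sign (−1)^0·+1^-1·+1^0 = +1.
(a,b)_2: α=0, β=-8; u≡1, v≡3 (mod 8); ε(u)ε(v)=0·1, αω(v)=0·1, βω(u)=-8·0; sum ≡ 0  ⇒  +1.
(a,b)_13: α=0, u≡10; β=1, v≡5 (mod 13); (10|13)=+1, (5|13)=-1; sign (−1)^0·+1^1·-1^0 = +1.
Ram(-55, -85085) = {5, ∞}; no ℚ_5-point on the conic.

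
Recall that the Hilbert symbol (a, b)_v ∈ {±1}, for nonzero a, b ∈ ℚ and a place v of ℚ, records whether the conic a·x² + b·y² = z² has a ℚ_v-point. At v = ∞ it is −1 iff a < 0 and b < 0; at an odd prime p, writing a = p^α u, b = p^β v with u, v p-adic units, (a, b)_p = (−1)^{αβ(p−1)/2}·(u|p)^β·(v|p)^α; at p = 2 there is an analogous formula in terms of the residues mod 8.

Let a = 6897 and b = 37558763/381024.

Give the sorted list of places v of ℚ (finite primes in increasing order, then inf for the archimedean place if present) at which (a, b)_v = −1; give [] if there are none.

Mod squares: a ≡ 57, b ≡ 1938. Check v ∈ {∞, 2, 3, 7, 11, 17, 19, 31}.
v=19: a=19^1·(≡2), b=19^1·(≡1) mod 19; (2|19)=-1, (1|19)=+1; (−1)^{1·1·9}·(-1)^1·(+1)^1 = +1.
v=2: v_2(a)=0, v_2(b)=-5; units ≡ 1, 1 (mod 8); ε·ε+αω+βω = 0·0+0·0+-5·0 ≡ 0  ⇒  (a,b)_2 = +1.
v=31: a=31^0·(≡15), b=31^2·(≡18) mod 31; (15|31)=-1, (18|31)=+1; (−1)^{0·2·15}·(-1)^2·(+1)^0 = +1.
v=7: a=7^0·(≡2), b=7^-2·(≡3) mod 7; (2|7)=+1, (3|7)=-1; (−1)^{0·-2·3}·(+1)^-2·(-1)^0 = +1.
v=11: a=11^2·(≡2), b=11^2·(≡10) mod 11; (2|11)=-1, (10|11)=-1; (−1)^{2·2·5}·(-1)^2·(-1)^2 = +1.
v=3: a=3^1·(≡1), b=3^-5·(≡1) mod 3; (1|3)=+1, (1|3)=+1; (−1)^{1·-5·1}·(+1)^-5·(+1)^1 = -1.
v=17: a=17^0·(≡12), b=17^1·(≡12) mod 17; (12|17)=-1, (12|17)=-1; (−1)^{0·1·8}·(-1)^1·(-1)^0 = -1.
v=∞: 57 > 0 and 1938 > 0  ⇒  (a,b)_∞ = +1.
Ram(57, 1938) = {3, 17}; no ℚ_3-point on the conic.

[3, 17]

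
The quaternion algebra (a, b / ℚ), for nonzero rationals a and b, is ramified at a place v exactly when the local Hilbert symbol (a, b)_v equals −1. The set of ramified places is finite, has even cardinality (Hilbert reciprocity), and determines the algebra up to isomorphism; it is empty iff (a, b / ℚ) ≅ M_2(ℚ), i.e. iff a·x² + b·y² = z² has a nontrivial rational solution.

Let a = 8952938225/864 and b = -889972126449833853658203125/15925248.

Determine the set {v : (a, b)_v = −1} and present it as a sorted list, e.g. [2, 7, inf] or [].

[3, 19]

Mod squares: a ≡ 1254, b ≡ -53295. Check v ∈ {∞, 2, 3, 5, 7, 11, 17, 19}.
v=5: a=5^2·(≡1), b=5^9·(≡4) mod 5; (1|5)=+1, (4|5)=+1; (−1)^{2·9·2}·(+1)^9·(+1)^2 = +1.
v=3: a=3^-3·(≡1), b=3^-5·(≡1) mod 3; (1|3)=+1, (1|3)=+1; (−1)^{-3·-5·1}·(+1)^-5·(+1)^-3 = -1.
v=17: a=17^2·(≡8), b=17^5·(≡11) mod 17; (8|17)=+1, (11|17)=-1; (−1)^{2·5·8}·(+1)^5·(-1)^2 = +1.
v=19: a=19^1·(≡4), b=19^3·(≡6) mod 19; (4|19)=+1, (6|19)=+1; (−1)^{1·3·9}·(+1)^3·(+1)^1 = -1.
v=7: a=7^2·(≡4), b=7^4·(≡5) mod 7; (4|7)=+1, (5|7)=-1; (−1)^{2·4·3}·(+1)^4·(-1)^2 = +1.
v=∞: 1254 > 0 and -53295 < 0  ⇒  (a,b)_∞ = +1.
v=11: a=11^3·(≡5), b=11^7·(≡7) mod 11; (5|11)=+1, (7|11)=-1; (−1)^{3·7·5}·(+1)^7·(-1)^3 = +1.
v=2: v_2(a)=-5, v_2(b)=-16; units ≡ 3, 1 (mod 8); ε·ε+αω+βω = 1·0+-5·0+-16·1 ≡ 0  ⇒  (a,b)_2 = +1.
(1254, -53295 / ℚ) ramifies at {3, 19}: a division algebra.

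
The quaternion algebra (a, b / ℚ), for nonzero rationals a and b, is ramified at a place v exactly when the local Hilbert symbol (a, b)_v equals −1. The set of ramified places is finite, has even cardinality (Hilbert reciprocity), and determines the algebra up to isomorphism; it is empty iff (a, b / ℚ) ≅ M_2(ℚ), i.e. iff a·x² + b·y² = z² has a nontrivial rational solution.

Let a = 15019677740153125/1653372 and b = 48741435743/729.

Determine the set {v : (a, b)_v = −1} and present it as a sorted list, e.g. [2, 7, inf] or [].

(a, b) ≡ (24115, 4823) mod (ℚ^×)²; places V = {2, 3, 5, 7, 11, 13, 17, 53, ∞}.
(a,b)_17: α=8, u≡8; β=4, v≡5 (mod 17); (8|17)=+1, (5|17)=-1; sign (−1)^0·+1^4·-1^8 = +1.
(a,b)_5: α=5, u≡2; β=0, v≡2 (mod 5); (2|5)=-1, (2|5)=-1; sign (−1)^0·-1^0·-1^5 = -1.
(a,b)_53: α=1, u≡20; β=1, v≡46 (mod 53); (20|53)=-1, (46|53)=+1; sign (−1)^0·-1^1·+1^1 = -1.
(a,b)_2: α=-2, β=0; u≡3, v≡7 (mod 8); ε(u)ε(v)=1·1, αω(v)=-2·0, βω(u)=0·1; sum ≡ 1  ⇒  -1.
(a,b)_13: α=1, u≡9; β=1, v≡5 (mod 13); (9|13)=+1, (5|13)=-1; sign (−1)^0·+1^1·-1^1 = -1.
(a,b)_3: α=-10, u≡1; β=-6, v≡2 (mod 3); (1|3)=+1, (2|3)=-1; sign (−1)^0·+1^-6·-1^-10 = +1.
(a,b)_11: α=0, u≡1; β=2, v≡4 (mod 11); (1|11)=+1, (4|11)=+1; sign (−1)^0·+1^2·+1^0 = +1.
(a,b)_∞: sgn(24115)=+, sgn(4823)=+, so +1.
(a,b)_7: α=-1, u≡2; β=1, v≡3 (mod 7); (2|7)=+1, (3|7)=-1; sign (−1)^1·+1^1·-1^-1 = +1.
Ram(24115, 4823) = {2, 5, 13, 53}; no ℚ_2-point on the conic.

[2, 5, 13, 53]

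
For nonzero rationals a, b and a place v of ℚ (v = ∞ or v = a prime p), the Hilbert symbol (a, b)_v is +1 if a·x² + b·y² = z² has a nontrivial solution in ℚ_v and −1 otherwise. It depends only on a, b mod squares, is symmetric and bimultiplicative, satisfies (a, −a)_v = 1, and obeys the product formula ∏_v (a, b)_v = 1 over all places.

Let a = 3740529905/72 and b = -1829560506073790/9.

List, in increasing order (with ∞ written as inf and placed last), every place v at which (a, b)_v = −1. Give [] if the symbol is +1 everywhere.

(a, b) ≡ (5890, -30590) mod (ℚ^×)²; places V = {2, 3, 5, 7, 19, 23, 31, ∞}.
(a,b)_5: α=1, u≡3; β=1, v≡3 (mod 5); (3|5)=-1, (3|5)=-1; sign (−1)^0·-1^1·-1^1 = +1.
(a,b)_∞: sgn(5890)=+, sgn(-30590)=−, so +1.
(a,b)_31: α=1, u≡18; β=2, v≡20 (mod 31); (18|31)=+1, (20|31)=+1; sign (−1)^0·+1^2·+1^1 = +1.
(a,b)_3: α=-2, u≡1; β=-2, v≡1 (mod 3); (1|3)=+1, (1|3)=+1; sign (−1)^0·+1^-2·+1^-2 = +1.
(a,b)_23: α=2, u≡3; β=3, v≡9 (mod 23); (3|23)=+1, (9|23)=+1; sign (−1)^0·+1^3·+1^2 = +1.
(a,b)_2: α=-3, β=1; u≡1, v≡1 (mod 8); ε(u)ε(v)=0·0, αω(v)=-3·0, βω(u)=1·0; sum ≡ 0  ⇒  +1.
(a,b)_7: α=4, u≡3; β=7, v≡6 (mod 7); (3|7)=-1, (6|7)=-1; sign (−1)^0·-1^7·-1^4 = -1.
(a,b)_19: α=1, u≡11; β=1, v≡7 (mod 19); (11|19)=+1, (7|19)=+1; sign (−1)^1·+1^1·+1^1 = -1.
|Ram(5890, -30590)| = 2, even; anisotropic at {7, 19}.

[7, 19]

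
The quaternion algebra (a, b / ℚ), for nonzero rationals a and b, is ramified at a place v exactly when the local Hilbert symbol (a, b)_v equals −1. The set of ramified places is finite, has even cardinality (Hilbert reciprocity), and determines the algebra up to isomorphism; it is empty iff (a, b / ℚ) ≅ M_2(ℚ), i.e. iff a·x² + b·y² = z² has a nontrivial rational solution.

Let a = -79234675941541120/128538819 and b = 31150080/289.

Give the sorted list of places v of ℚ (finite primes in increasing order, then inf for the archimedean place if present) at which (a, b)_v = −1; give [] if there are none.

Mod squares: a ≡ -95095, b ≡ 5. Check v ∈ {∞, 2, 3, 5, 7, 11, 13, 17, 19, 37, 47}.
v=47: a=47^2·(≡13), b=47^0·(≡38) mod 47; (13|47)=-1, (38|47)=-1; (−1)^{2·0·23}·(-1)^0·(-1)^2 = +1.
v=19: a=19^-1·(≡6), b=19^0·(≡9) mod 19; (6|19)=+1, (9|19)=+1; (−1)^{-1·0·9}·(+1)^0·(+1)^-1 = +1.
v=3: a=3^-4·(≡2), b=3^2·(≡2) mod 3; (2|3)=-1, (2|3)=-1; (−1)^{-4·2·1}·(-1)^2·(-1)^-4 = +1.
v=11: a=11^3·(≡9), b=11^0·(≡9) mod 11; (9|11)=+1, (9|11)=+1; (−1)^{3·0·5}·(+1)^0·(+1)^3 = +1.
v=37: a=37^2·(≡15), b=37^0·(≡5) mod 37; (15|37)=-1, (5|37)=-1; (−1)^{2·0·18}·(-1)^0·(-1)^2 = +1.
v=∞: -95095 < 0 and 5 > 0  ⇒  (a,b)_∞ = +1.
v=5: a=5^1·(≡4), b=5^1·(≡4) mod 5; (4|5)=+1, (4|5)=+1; (−1)^{1·1·2}·(+1)^1·(+1)^1 = +1.
v=17: a=17^-4·(≡3), b=17^-2·(≡11) mod 17; (3|17)=-1, (11|17)=-1; (−1)^{-4·-2·8}·(-1)^-2·(-1)^-4 = +1.
v=2: v_2(a)=8, v_2(b)=12; units ≡ 1, 5 (mod 8); ε·ε+αω+βω = 0·0+8·1+12·0 ≡ 0  ⇒  (a,b)_2 = +1.
v=7: a=7^1·(≡4), b=7^0·(≡5) mod 7; (4|7)=+1, (5|7)=-1; (−1)^{1·0·3}·(+1)^0·(-1)^1 = -1.
v=13: a=13^3·(≡10), b=13^2·(≡2) mod 13; (10|13)=+1, (2|13)=-1; (−1)^{3·2·6}·(+1)^2·(-1)^3 = -1.
Ram(-95095, 5) = {7, 13}; no ℚ_7-point on the conic.

[7, 13]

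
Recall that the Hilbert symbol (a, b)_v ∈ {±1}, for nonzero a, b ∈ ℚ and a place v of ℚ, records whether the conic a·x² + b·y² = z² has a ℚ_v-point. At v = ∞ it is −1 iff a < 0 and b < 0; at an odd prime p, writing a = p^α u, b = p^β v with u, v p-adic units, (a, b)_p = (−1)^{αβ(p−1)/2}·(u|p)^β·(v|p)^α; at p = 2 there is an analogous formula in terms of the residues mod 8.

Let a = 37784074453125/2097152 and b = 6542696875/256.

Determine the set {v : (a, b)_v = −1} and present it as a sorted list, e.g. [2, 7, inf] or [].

(a, b) ≡ (2730, 715) mod (ℚ^×)²; places V = {2, 3, 5, 7, 11, 13, ∞}.
(a,b)_5: α=7, u≡4; β=5, v≡3 (mod 5); (4|5)=+1, (3|5)=-1; sign (−1)^0·+1^5·-1^7 = -1.
(a,b)_13: α=1, u≡8; β=1, v≡1 (mod 13); (8|13)=-1, (1|13)=+1; sign (−1)^0·-1^1·+1^1 = -1.
(a,b)_7: α=1, u≡6; β=0, v≡2 (mod 7); (6|7)=-1, (2|7)=+1; sign (−1)^0·-1^0·+1^1 = +1.
(a,b)_∞: sgn(2730)=+, sgn(715)=+, so +1.
(a,b)_11: α=6, u≡8; β=5, v≡8 (mod 11); (8|11)=-1, (8|11)=-1; sign (−1)^0·-1^5·-1^6 = -1.
(a,b)_3: α=1, u≡1; β=0, v≡1 (mod 3); (1|3)=+1, (1|3)=+1; sign (−1)^0·+1^0·+1^1 = +1.
(a,b)_2: α=-21, β=-8; u≡5, v≡3 (mod 8); ε(u)ε(v)=0·1, αω(v)=-21·1, βω(u)=-8·1; sum ≡ 1  ⇒  -1.
Ram(2730, 715) = {2, 5, 11, 13}; no ℚ_2-point on the conic.

[2, 5, 11, 13]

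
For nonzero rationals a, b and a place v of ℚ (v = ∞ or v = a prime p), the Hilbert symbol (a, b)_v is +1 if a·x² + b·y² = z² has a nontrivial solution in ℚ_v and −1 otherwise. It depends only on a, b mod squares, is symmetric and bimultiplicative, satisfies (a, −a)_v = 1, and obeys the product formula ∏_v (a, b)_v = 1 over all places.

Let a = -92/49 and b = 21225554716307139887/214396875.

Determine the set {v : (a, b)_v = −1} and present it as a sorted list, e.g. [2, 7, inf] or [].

Mod squares: a ≡ -23, b ≡ 39703405. Check v ∈ {∞, 2, 3, 5, 7, 11, 13, 17, 23, 31, 37, 43}.
v=11: a=11^0·(≡8), b=11^-2·(≡3) mod 11; (8|11)=-1, (3|11)=+1; (−1)^{0·-2·5}·(-1)^-2·(+1)^0 = +1.
v=37: a=37^0·(≡17), b=37^3·(≡9) mod 37; (17|37)=-1, (9|37)=+1; (−1)^{0·3·18}·(-1)^3·(+1)^0 = -1.
v=13: a=13^0·(≡9), b=13^2·(≡1) mod 13; (9|13)=+1, (1|13)=+1; (−1)^{0·2·6}·(+1)^2·(+1)^0 = +1.
v=5: a=5^0·(≡2), b=5^-5·(≡1) mod 5; (2|5)=-1, (1|5)=+1; (−1)^{0·-5·2}·(-1)^-5·(+1)^0 = -1.
v=17: a=17^0·(≡12), b=17^2·(≡7) mod 17; (12|17)=-1, (7|17)=-1; (−1)^{0·2·8}·(-1)^2·(-1)^0 = +1.
v=∞: -23 < 0 and 39703405 > 0  ⇒  (a,b)_∞ = +1.
v=2: v_2(a)=2, v_2(b)=0; units ≡ 1, 5 (mod 8); ε·ε+αω+βω = 0·0+2·1+0·0 ≡ 0  ⇒  (a,b)_2 = +1.
v=3: a=3^0·(≡1), b=3^-4·(≡1) mod 3; (1|3)=+1, (1|3)=+1; (−1)^{0·-4·1}·(+1)^-4·(+1)^0 = +1.
v=23: a=23^1·(≡14), b=23^5·(≡9) mod 23; (14|23)=-1, (9|23)=+1; (−1)^{1·5·11}·(-1)^5·(+1)^1 = +1.
v=43: a=43^0·(≡42), b=43^1·(≡32) mod 43; (42|43)=-1, (32|43)=-1; (−1)^{0·1·21}·(-1)^1·(-1)^0 = -1.
v=7: a=7^-2·(≡6), b=7^-1·(≡1) mod 7; (6|7)=-1, (1|7)=+1; (−1)^{-2·-1·3}·(-1)^-1·(+1)^-2 = -1.
v=31: a=31^0·(≡19), b=31^1·(≡23) mod 31; (19|31)=+1, (23|31)=-1; (−1)^{0·1·15}·(+1)^1·(-1)^0 = +1.
(-23, 39703405 / ℚ) ramifies at {5, 7, 37, 43}: a division algebra.

[5, 7, 37, 43]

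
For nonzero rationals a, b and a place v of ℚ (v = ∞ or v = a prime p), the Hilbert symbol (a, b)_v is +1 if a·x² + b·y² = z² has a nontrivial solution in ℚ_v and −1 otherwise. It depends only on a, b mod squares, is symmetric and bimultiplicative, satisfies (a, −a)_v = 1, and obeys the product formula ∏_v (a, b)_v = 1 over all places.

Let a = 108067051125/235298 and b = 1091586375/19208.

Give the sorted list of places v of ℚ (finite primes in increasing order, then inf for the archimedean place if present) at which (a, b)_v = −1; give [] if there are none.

(a, b) ≡ (10, 110) mod (ℚ^×)²; places V = {2, 3, 5, 7, 11, ∞}.
(a,b)_11: α=4, u≡6; β=3, v≡10 (mod 11); (6|11)=-1, (10|11)=-1; sign (−1)^0·-1^3·-1^4 = -1.
(a,b)_3: α=10, u≡1; β=8, v≡2 (mod 3); (1|3)=+1, (2|3)=-1; sign (−1)^0·+1^8·-1^10 = +1.
(a,b)_∞: sgn(10)=+, sgn(110)=+, so +1.
(a,b)_5: α=3, u≡3; β=3, v≡2 (mod 5); (3|5)=-1, (2|5)=-1; sign (−1)^0·-1^3·-1^3 = +1.
(a,b)_2: α=-1, β=-3; u≡5, v≡7 (mod 8); ε(u)ε(v)=0·1, αω(v)=-1·0, βω(u)=-3·1; sum ≡ 1  ⇒  -1.
(a,b)_7: α=-6, u≡6; β=-4, v≡5 (mod 7); (6|7)=-1, (5|7)=-1; sign (−1)^0·-1^-4·-1^-6 = +1.
(10, 110 / ℚ) ramifies at {2, 11}: a division algebra.

[2, 11]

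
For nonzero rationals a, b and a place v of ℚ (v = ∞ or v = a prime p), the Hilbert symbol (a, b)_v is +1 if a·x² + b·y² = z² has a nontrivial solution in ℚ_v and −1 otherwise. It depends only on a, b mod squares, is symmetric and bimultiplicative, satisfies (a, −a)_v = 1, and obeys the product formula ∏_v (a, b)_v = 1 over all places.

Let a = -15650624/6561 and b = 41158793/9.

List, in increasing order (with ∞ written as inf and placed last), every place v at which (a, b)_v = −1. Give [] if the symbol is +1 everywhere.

[13, 41]

(a, b) ≡ (-2021, 41158793) mod (ℚ^×)²; places V = {2, 3, 11, 13, 31, 41, 43, 47, 53, ∞}.
(a,b)_47: α=1, u≡32; β=1, v≡33 (mod 47); (32|47)=+1, (33|47)=-1; sign (−1)^1·+1^1·-1^1 = +1.
(a,b)_43: α=1, u≡20; β=0, v≡25 (mod 43); (20|43)=-1, (25|43)=+1; sign (−1)^0·-1^0·+1^1 = +1.
(a,b)_31: α=0, u≡8; β=1, v≡28 (mod 31); (8|31)=+1, (28|31)=+1; sign (−1)^0·+1^1·+1^0 = +1.
(a,b)_2: α=6, β=0; u≡3, v≡1 (mod 8); ε(u)ε(v)=1·0, αω(v)=6·0, βω(u)=0·1; sum ≡ 0  ⇒  +1.
(a,b)_3: α=-8, u≡1; β=-2, v≡2 (mod 3); (1|3)=+1, (2|3)=-1; sign (−1)^0·+1^-2·-1^-8 = +1.
(a,b)_13: α=0, u≡7; β=1, v≡6 (mod 13); (7|13)=-1, (6|13)=-1; sign (−1)^0·-1^1·-1^0 = -1.
(a,b)_11: α=2, u≡1; β=0, v≡3 (mod 11); (1|11)=+1, (3|11)=+1; sign (−1)^0·+1^0·+1^2 = +1.
(a,b)_∞: sgn(-2021)=−, sgn(41158793)=+, so +1.
(a,b)_53: α=0, u≡52; β=1, v≡44 (mod 53); (52|53)=+1, (44|53)=+1; sign (−1)^0·+1^1·+1^0 = +1.
(a,b)_41: α=0, u≡19; β=1, v≡26 (mod 41); (19|41)=-1, (26|41)=-1; sign (−1)^0·-1^1·-1^0 = -1.
(-2021, 41158793 / ℚ) ramifies at {13, 41}: a division algebra.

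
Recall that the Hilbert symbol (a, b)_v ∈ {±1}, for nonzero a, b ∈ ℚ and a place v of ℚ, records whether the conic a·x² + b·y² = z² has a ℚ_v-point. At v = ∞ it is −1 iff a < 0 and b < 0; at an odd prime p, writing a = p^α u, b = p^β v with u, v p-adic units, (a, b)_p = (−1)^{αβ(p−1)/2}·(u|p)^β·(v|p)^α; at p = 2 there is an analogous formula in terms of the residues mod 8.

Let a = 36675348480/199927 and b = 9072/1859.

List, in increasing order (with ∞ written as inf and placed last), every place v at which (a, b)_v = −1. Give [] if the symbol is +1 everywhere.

Mod squares: a ≡ 1190, b ≡ 77. Check v ∈ {∞, 2, 3, 5, 7, 11, 13, 17}.
v=2: v_2(a)=11, v_2(b)=4; units ≡ 3, 5 (mod 8); ε·ε+αω+βω = 1·0+11·1+4·1 ≡ 1  ⇒  (a,b)_2 = -1.
v=11: a=11^0·(≡6), b=11^-1·(≡2) mod 11; (6|11)=-1, (2|11)=-1; (−1)^{0·-1·5}·(-1)^-1·(-1)^0 = -1.
v=7: a=7^-1·(≡1), b=7^1·(≡2) mod 7; (1|7)=+1, (2|7)=+1; (−1)^{-1·1·3}·(+1)^1·(+1)^-1 = -1.
v=17: a=17^3·(≡8), b=17^0·(≡16) mod 17; (8|17)=+1, (16|17)=+1; (−1)^{3·0·8}·(+1)^0·(+1)^3 = +1.
v=13: a=13^-4·(≡8), b=13^-2·(≡1) mod 13; (8|13)=-1, (1|13)=+1; (−1)^{-4·-2·6}·(-1)^-2·(+1)^-4 = +1.
v=5: a=5^1·(≡3), b=5^0·(≡3) mod 5; (3|5)=-1, (3|5)=-1; (−1)^{1·0·2}·(-1)^0·(-1)^1 = -1.
v=∞: 1190 > 0 and 77 > 0  ⇒  (a,b)_∞ = +1.
v=3: a=3^6·(≡2), b=3^4·(≡2) mod 3; (2|3)=-1, (2|3)=-1; (−1)^{6·4·1}·(-1)^4·(-1)^6 = +1.
(1190, 77 / ℚ) ramifies at {2, 5, 7, 11}: a division algebra.

[2, 5, 7, 11]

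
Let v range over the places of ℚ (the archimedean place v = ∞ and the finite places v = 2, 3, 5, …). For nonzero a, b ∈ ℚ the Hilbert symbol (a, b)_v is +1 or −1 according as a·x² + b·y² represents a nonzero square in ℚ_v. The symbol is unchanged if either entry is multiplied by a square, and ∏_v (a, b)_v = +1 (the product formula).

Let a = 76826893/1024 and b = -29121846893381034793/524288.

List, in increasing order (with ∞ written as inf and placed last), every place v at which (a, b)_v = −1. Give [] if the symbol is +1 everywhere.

(a, b) ≡ (13, -34034) mod (ℚ^×)²; places V = {2, 7, 11, 13, 17, ∞}.
(a,b)_13: α=3, u≡9; β=5, v≡6 (mod 13); (9|13)=+1, (6|13)=-1; sign (−1)^0·+1^5·-1^3 = -1.
(a,b)_11: α=2, u≡2; β=5, v≡7 (mod 11); (2|11)=-1, (7|11)=-1; sign (−1)^0·-1^5·-1^2 = -1.
(a,b)_2: α=-10, β=-19; u≡5, v≡7 (mod 8); ε(u)ε(v)=0·1, αω(v)=-10·0, βω(u)=-19·1; sum ≡ 1  ⇒  -1.
(a,b)_7: α=0, u≡5; β=3, v≡5 (mod 7); (5|7)=-1, (5|7)=-1; sign (−1)^0·-1^3·-1^0 = -1.
(a,b)_∞: sgn(13)=+, sgn(-34034)=−, so +1.
(a,b)_17: α=2, u≡2; β=5, v≡15 (mod 17); (2|17)=+1, (15|17)=+1; sign (−1)^0·+1^5·+1^2 = +1.
|Ram(13, -34034)| = 4, even; anisotropic at {2, 7, 11, 13}.

[2, 7, 11, 13]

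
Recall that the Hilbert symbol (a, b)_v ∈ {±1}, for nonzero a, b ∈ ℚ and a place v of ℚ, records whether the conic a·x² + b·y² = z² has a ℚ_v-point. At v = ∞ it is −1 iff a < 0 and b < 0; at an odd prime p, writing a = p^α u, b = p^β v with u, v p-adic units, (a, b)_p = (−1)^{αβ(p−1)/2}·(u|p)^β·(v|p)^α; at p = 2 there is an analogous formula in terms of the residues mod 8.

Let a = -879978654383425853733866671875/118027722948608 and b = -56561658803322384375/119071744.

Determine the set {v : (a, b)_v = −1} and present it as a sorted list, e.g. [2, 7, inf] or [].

Mod squares: a ≡ -1292646, b ≡ -1615. Check v ∈ {∞, 2, 3, 5, 11, 17, 19, 23, 29, 31, 43}.
v=2: v_2(a)=-23, v_2(b)=-10; units ≡ 5, 1 (mod 8); ε·ε+αω+βω = 0·0+-23·0+-10·1 ≡ 0  ⇒  (a,b)_2 = +1.
v=5: a=5^6·(≡1), b=5^5·(≡3) mod 5; (1|5)=+1, (3|5)=-1; (−1)^{6·5·2}·(+1)^5·(-1)^6 = +1.
v=3: a=3^5·(≡2), b=3^4·(≡2) mod 3; (2|3)=-1, (2|3)=-1; (−1)^{5·4·1}·(-1)^4·(-1)^5 = -1.
v=43: a=43^4·(≡30), b=43^2·(≡28) mod 43; (30|43)=-1, (28|43)=-1; (−1)^{4·2·21}·(-1)^2·(-1)^4 = +1.
v=19: a=19^1·(≡5), b=19^1·(≡15) mod 19; (5|19)=+1, (15|19)=-1; (−1)^{1·1·9}·(+1)^1·(-1)^1 = +1.
v=29: a=29^7·(≡23), b=29^4·(≡9) mod 29; (23|29)=+1, (9|29)=+1; (−1)^{7·4·14}·(+1)^4·(+1)^7 = +1.
v=31: a=31^-2·(≡23), b=31^-2·(≡9) mod 31; (23|31)=-1, (9|31)=+1; (−1)^{-2·-2·15}·(-1)^-2·(+1)^-2 = +1.
v=∞: -1292646 < 0 and -1615 < 0  ⇒  (a,b)_∞ = -1.
v=17: a=17^1·(≡14), b=17^1·(≡12) mod 17; (14|17)=-1, (12|17)=-1; (−1)^{1·1·8}·(-1)^1·(-1)^1 = +1.
v=11: a=11^-4·(≡10), b=11^-2·(≡10) mod 11; (10|11)=-1, (10|11)=-1; (−1)^{-4·-2·5}·(-1)^-2·(-1)^-4 = +1.
v=23: a=23^3·(≡15), b=23^2·(≡2) mod 23; (15|23)=-1, (2|23)=+1; (−1)^{3·2·11}·(-1)^2·(+1)^3 = +1.
Ram(-1292646, -1615) = {3, ∞}; no ℚ_3-point on the conic.

[3, inf]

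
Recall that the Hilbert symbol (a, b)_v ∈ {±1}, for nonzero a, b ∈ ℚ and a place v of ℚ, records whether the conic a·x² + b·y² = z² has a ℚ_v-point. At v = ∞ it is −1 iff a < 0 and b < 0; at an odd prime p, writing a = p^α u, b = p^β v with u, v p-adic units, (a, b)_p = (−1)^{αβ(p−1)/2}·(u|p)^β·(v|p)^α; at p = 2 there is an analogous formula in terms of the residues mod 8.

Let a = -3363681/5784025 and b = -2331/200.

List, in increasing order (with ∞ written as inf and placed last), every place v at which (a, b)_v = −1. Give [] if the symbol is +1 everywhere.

(a, b) ≡ (-2001, -518) mod (ℚ^×)²; places V = {2, 3, 5, 7, 13, 23, 29, 37, 41, ∞}.
(a,b)_37: α=-2, u≡9; β=1, v≡18 (mod 37); (9|37)=+1, (18|37)=-1; sign (−1)^0·+1^1·-1^-2 = +1.
(a,b)_5: α=-2, u≡4; β=-2, v≡3 (mod 5); (4|5)=+1, (3|5)=-1; sign (−1)^0·+1^-2·-1^-2 = +1.
(a,b)_41: α=2, u≡31; β=0, v≡7 (mod 41); (31|41)=+1, (7|41)=-1; sign (−1)^0·+1^0·-1^2 = +1.
(a,b)_3: α=1, u≡2; β=2, v≡1 (mod 3); (2|3)=-1, (1|3)=+1; sign (−1)^0·-1^2·+1^1 = +1.
(a,b)_13: α=-2, u≡12; β=0, v≡7 (mod 13); (12|13)=+1, (7|13)=-1; sign (−1)^0·+1^0·-1^-2 = +1.
(a,b)_2: α=0, β=-3; u≡7, v≡5 (mod 8); ε(u)ε(v)=1·0, αω(v)=0·1, βω(u)=-3·0; sum ≡ 0  ⇒  +1.
(a,b)_23: α=1, u≡7; β=0, v≡11 (mod 23); (7|23)=-1, (11|23)=-1; sign (−1)^0·-1^0·-1^1 = -1.
(a,b)_7: α=0, u≡4; β=1, v≡6 (mod 7); (4|7)=+1, (6|7)=-1; sign (−1)^0·+1^1·-1^0 = +1.
(a,b)_29: α=1, u≡10; β=0, v≡23 (mod 29); (10|29)=-1, (23|29)=+1; sign (−1)^0·-1^0·+1^1 = +1.
(a,b)_∞: sgn(-2001)=−, sgn(-518)=−, so -1.
Ram(-2001, -518) = {23, ∞}; no ℚ_23-point on the conic.

[23, inf]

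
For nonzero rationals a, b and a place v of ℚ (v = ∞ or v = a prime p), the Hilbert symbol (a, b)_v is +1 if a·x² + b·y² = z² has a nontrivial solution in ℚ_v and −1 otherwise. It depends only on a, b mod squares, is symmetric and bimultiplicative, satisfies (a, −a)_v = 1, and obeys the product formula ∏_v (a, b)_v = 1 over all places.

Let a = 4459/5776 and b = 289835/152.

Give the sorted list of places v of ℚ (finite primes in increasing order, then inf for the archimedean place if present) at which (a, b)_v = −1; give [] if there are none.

Mod squares: a ≡ 91, b ≡ 1330. Check v ∈ {∞, 2, 5, 7, 13, 19}.
v=13: a=13^1·(≡11), b=13^2·(≡10) mod 13; (11|13)=-1, (10|13)=+1; (−1)^{1·2·6}·(-1)^2·(+1)^1 = +1.
v=5: a=5^0·(≡4), b=5^1·(≡1) mod 5; (4|5)=+1, (1|5)=+1; (−1)^{0·1·2}·(+1)^1·(+1)^0 = +1.
v=19: a=19^-2·(≡2), b=19^-1·(≡13) mod 19; (2|19)=-1, (13|19)=-1; (−1)^{-2·-1·9}·(-1)^-1·(-1)^-2 = -1.
v=∞: 91 > 0 and 1330 > 0  ⇒  (a,b)_∞ = +1.
v=2: v_2(a)=-4, v_2(b)=-3; units ≡ 3, 1 (mod 8); ε·ε+αω+βω = 1·0+-4·0+-3·1 ≡ 1  ⇒  (a,b)_2 = -1.
v=7: a=7^3·(≡6), b=7^3·(≡1) mod 7; (6|7)=-1, (1|7)=+1; (−1)^{3·3·3}·(-1)^3·(+1)^3 = +1.
(91, 1330 / ℚ) ramifies at {2, 19}: a division algebra.

[2, 19]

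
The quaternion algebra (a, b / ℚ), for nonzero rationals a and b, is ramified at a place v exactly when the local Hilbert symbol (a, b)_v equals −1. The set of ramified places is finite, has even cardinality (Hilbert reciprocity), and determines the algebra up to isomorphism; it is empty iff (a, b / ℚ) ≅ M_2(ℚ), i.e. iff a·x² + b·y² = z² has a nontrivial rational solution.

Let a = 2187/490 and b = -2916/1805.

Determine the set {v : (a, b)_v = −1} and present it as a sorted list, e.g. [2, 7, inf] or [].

[]

Mod squares: a ≡ 30, b ≡ -5. Check v ∈ {∞, 2, 3, 5, 7, 19}.
v=3: a=3^7·(≡1), b=3^6·(≡1) mod 3; (1|3)=+1, (1|3)=+1; (−1)^{7·6·1}·(+1)^6·(+1)^7 = +1.
v=∞: 30 > 0 and -5 < 0  ⇒  (a,b)_∞ = +1.
v=19: a=19^0·(≡9), b=19^-2·(≡2) mod 19; (9|19)=+1, (2|19)=-1; (−1)^{0·-2·9}·(+1)^-2·(-1)^0 = +1.
v=5: a=5^-1·(≡4), b=5^-1·(≡4) mod 5; (4|5)=+1, (4|5)=+1; (−1)^{-1·-1·2}·(+1)^-1·(+1)^-1 = +1.
v=7: a=7^-2·(≡1), b=7^0·(≡4) mod 7; (1|7)=+1, (4|7)=+1; (−1)^{-2·0·3}·(+1)^0·(+1)^-2 = +1.
v=2: v_2(a)=-1, v_2(b)=2; units ≡ 7, 3 (mod 8); ε·ε+αω+βω = 1·1+-1·1+2·0 ≡ 0  ⇒  (a,b)_2 = +1.
Ram(a, b) = ∅: the form 30·x² + -5·y² − z² is isotropic over every ℚ_v, so by Hasse–Minkowski it is isotropic over ℚ.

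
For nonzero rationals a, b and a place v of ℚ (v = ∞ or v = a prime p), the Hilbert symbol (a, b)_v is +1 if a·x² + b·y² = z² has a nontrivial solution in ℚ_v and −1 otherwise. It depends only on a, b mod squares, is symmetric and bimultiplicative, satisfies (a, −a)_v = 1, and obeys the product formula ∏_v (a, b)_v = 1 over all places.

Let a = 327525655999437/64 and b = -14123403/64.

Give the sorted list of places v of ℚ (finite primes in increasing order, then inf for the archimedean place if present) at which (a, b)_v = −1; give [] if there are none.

(a, b) ≡ (133, -483) mod (ℚ^×)²; places V = {2, 3, 7, 19, 23, ∞}.
(a,b)_2: α=-6, β=-6; u≡5, v≡5 (mod 8); ε(u)ε(v)=0·0, αω(v)=-6·1, βω(u)=-6·1; sum ≡ 0  ⇒  +1.
(a,b)_19: α=5, u≡16; β=2, v≡16 (mod 19); (16|19)=+1, (16|19)=+1; sign (−1)^0·+1^2·+1^5 = +1.
(a,b)_3: α=6, u≡1; β=5, v≡1 (mod 3); (1|3)=+1, (1|3)=+1; sign (−1)^0·+1^5·+1^6 = +1.
(a,b)_∞: sgn(133)=+, sgn(-483)=−, so +1.
(a,b)_7: α=3, u≡5; β=1, v≡2 (mod 7); (5|7)=-1, (2|7)=+1; sign (−1)^1·-1^1·+1^3 = +1.
(a,b)_23: α=2, u≡6; β=1, v≡6 (mod 23); (6|23)=+1, (6|23)=+1; sign (−1)^0·+1^1·+1^2 = +1.
Ram(a, b) = ∅: the form 133·x² + -483·y² − z² is isotropic over every ℚ_v, so by Hasse–Minkowski it is isotropic over ℚ.

[]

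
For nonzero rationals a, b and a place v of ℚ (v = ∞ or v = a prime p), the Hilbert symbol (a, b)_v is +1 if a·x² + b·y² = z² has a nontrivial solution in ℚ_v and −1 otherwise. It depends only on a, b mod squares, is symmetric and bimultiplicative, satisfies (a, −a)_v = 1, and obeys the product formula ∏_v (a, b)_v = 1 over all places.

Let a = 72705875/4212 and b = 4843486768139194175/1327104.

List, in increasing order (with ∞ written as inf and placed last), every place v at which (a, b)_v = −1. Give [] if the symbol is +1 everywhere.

(a, b) ≡ (312455, 11687) mod (ℚ^×)²; places V = {2, 3, 5, 7, 11, 13, 19, 23, 29, 31, ∞}.
(a,b)_29: α=0, u≡13; β=1, v≡19 (mod 29); (13|29)=+1, (19|29)=-1; sign (−1)^0·+1^1·-1^0 = +1.
(a,b)_3: α=-4, u≡2; β=-4, v≡2 (mod 3); (2|3)=-1, (2|3)=-1; sign (−1)^0·-1^-4·-1^-4 = +1.
(a,b)_13: α=-1, u≡5; β=1, v≡7 (mod 13); (5|13)=-1, (7|13)=-1; sign (−1)^0·-1^1·-1^-1 = +1.
(a,b)_2: α=-2, β=-14; u≡7, v≡7 (mod 8); ε(u)ε(v)=1·1, αω(v)=-2·0, βω(u)=-14·0; sum ≡ 1  ⇒  -1.
(a,b)_7: α=0, u≡5; β=2, v≡2 (mod 7); (5|7)=-1, (2|7)=+1; sign (−1)^0·-1^2·+1^0 = +1.
(a,b)_23: α=1, u≡17; β=2, v≡4 (mod 23); (17|23)=-1, (4|23)=+1; sign (−1)^0·-1^2·+1^1 = +1.
(a,b)_31: α=0, u≡17; β=1, v≡16 (mod 31); (17|31)=-1, (16|31)=+1; sign (−1)^0·-1^1·+1^0 = -1.
(a,b)_∞: sgn(312455)=+, sgn(11687)=+, so +1.
(a,b)_5: α=3, u≡1; β=2, v≡3 (mod 5); (1|5)=+1, (3|5)=-1; sign (−1)^0·+1^2·-1^3 = -1.
(a,b)_11: α=3, u≡1; β=6, v≡9 (mod 11); (1|11)=+1, (9|11)=+1; sign (−1)^0·+1^6·+1^3 = +1.
(a,b)_19: α=1, u≡18; β=2, v≡2 (mod 19); (18|19)=-1, (2|19)=-1; sign (−1)^0·-1^2·-1^1 = -1.
Ram(312455, 11687) = {2, 5, 19, 31}; no ℚ_2-point on the conic.

[2, 5, 19, 31]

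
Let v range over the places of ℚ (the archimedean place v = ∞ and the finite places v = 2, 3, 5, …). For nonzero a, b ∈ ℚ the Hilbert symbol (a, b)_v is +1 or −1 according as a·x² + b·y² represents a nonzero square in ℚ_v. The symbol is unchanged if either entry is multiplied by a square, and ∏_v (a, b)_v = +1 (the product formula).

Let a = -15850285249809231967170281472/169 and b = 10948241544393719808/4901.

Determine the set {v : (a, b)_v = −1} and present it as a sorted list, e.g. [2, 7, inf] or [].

Mod squares: a ≡ -365893, b ≡ 9367. Check v ∈ {∞, 2, 3, 7, 11, 13, 17, 19, 29, 31, 37}.
v=13: a=13^-2·(≡8), b=13^-2·(≡7) mod 13; (8|13)=-1, (7|13)=-1; (−1)^{-2·-2·6}·(-1)^-2·(-1)^-2 = +1.
v=3: a=3^2·(≡2), b=3^2·(≡1) mod 3; (2|3)=-1, (1|3)=+1; (−1)^{2·2·1}·(-1)^2·(+1)^2 = +1.
v=29: a=29^1·(≡10), b=29^-1·(≡7) mod 29; (10|29)=-1, (7|29)=+1; (−1)^{1·-1·14}·(-1)^-1·(+1)^1 = -1.
v=11: a=11^3·(≡3), b=11^2·(≡7) mod 11; (3|11)=+1, (7|11)=-1; (−1)^{3·2·5}·(+1)^2·(-1)^3 = -1.
v=19: a=19^4·(≡5), b=19^3·(≡14) mod 19; (5|19)=+1, (14|19)=-1; (−1)^{4·3·9}·(+1)^3·(-1)^4 = +1.
v=17: a=17^2·(≡13), b=17^1·(≡14) mod 17; (13|17)=+1, (14|17)=-1; (−1)^{2·1·8}·(+1)^1·(-1)^2 = +1.
v=31: a=31^3·(≡1), b=31^2·(≡5) mod 31; (1|31)=+1, (5|31)=+1; (−1)^{3·2·15}·(+1)^2·(+1)^3 = +1.
v=7: a=7^2·(≡4), b=7^0·(≡4) mod 7; (4|7)=+1, (4|7)=+1; (−1)^{2·0·3}·(+1)^0·(+1)^2 = +1.
v=2: v_2(a)=14, v_2(b)=16; units ≡ 3, 7 (mod 8); ε·ε+αω+βω = 1·1+14·0+16·1 ≡ 1  ⇒  (a,b)_2 = -1.
v=∞: -365893 < 0 and 9367 > 0  ⇒  (a,b)_∞ = +1.
v=37: a=37^3·(≡21), b=37^2·(≡19) mod 37; (21|37)=+1, (19|37)=-1; (−1)^{3·2·18}·(+1)^2·(-1)^3 = -1.
|Ram(-365893, 9367)| = 4, even; anisotropic at {2, 11, 29, 37}.

[2, 11, 29, 37]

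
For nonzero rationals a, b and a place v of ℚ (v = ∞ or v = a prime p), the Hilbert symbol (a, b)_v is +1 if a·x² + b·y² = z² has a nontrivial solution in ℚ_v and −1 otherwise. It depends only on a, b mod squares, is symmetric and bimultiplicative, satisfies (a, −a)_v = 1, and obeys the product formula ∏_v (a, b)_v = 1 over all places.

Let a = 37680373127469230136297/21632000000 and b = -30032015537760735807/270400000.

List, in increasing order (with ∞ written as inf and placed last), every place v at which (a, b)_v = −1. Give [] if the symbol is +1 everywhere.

Mod squares: a ≡ 114, b ≡ -48070. Check v ∈ {∞, 2, 3, 5, 7, 11, 13, 19, 23, 29}.
v=19: a=19^3·(≡6), b=19^3·(≡11) mod 19; (6|19)=+1, (11|19)=+1; (−1)^{3·3·9}·(+1)^3·(+1)^3 = -1.
v=2: v_2(a)=-13, v_2(b)=-9; units ≡ 1, 5 (mod 8); ε·ε+αω+βω = 0·0+-13·1+-9·0 ≡ 1  ⇒  (a,b)_2 = -1.
v=29: a=29^2·(≡12), b=29^2·(≡2) mod 29; (12|29)=-1, (2|29)=-1; (−1)^{2·2·14}·(-1)^2·(-1)^2 = +1.
v=23: a=23^4·(≡5), b=23^3·(≡13) mod 23; (5|23)=-1, (13|23)=+1; (−1)^{4·3·11}·(-1)^3·(+1)^4 = -1.
v=3: a=3^13·(≡2), b=3^8·(≡2) mod 3; (2|3)=-1, (2|3)=-1; (−1)^{13·8·1}·(-1)^8·(-1)^13 = -1.
v=7: a=7^0·(≡2), b=7^2·(≡3) mod 7; (2|7)=+1, (3|7)=-1; (−1)^{0·2·3}·(+1)^2·(-1)^0 = +1.
v=13: a=13^-2·(≡3), b=13^-2·(≡9) mod 13; (3|13)=+1, (9|13)=+1; (−1)^{-2·-2·6}·(+1)^-2·(+1)^-2 = +1.
v=11: a=11^4·(≡3), b=11^3·(≡10) mod 11; (3|11)=+1, (10|11)=-1; (−1)^{4·3·5}·(+1)^3·(-1)^4 = +1.
v=5: a=5^-6·(≡4), b=5^-5·(≡1) mod 5; (4|5)=+1, (1|5)=+1; (−1)^{-6·-5·2}·(+1)^-5·(+1)^-6 = +1.
v=∞: 114 > 0 and -48070 < 0  ⇒  (a,b)_∞ = +1.
(114, -48070 / ℚ) ramifies at {2, 3, 19, 23}: a division algebra.

[2, 3, 19, 23]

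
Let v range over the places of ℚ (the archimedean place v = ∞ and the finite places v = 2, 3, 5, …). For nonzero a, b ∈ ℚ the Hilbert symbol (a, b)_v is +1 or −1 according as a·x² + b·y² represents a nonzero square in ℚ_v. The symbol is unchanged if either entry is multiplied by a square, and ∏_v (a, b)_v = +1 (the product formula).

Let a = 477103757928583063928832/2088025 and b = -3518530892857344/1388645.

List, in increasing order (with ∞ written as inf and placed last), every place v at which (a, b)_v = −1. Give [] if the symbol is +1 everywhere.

[2, 5, 7, 13]

(a, b) ≡ (7, -3705) mod (ℚ^×)²; places V = {2, 3, 5, 7, 13, 17, 19, 31, ∞}.
(a,b)_∞: sgn(7)=+, sgn(-3705)=−, so +1.
(a,b)_13: α=2, u≡5; β=1, v≡9 (mod 13); (5|13)=-1, (9|13)=+1; sign (−1)^0·-1^1·+1^2 = -1.
(a,b)_5: α=-2, u≡2; β=-1, v≡4 (mod 5); (2|5)=-1, (4|5)=+1; sign (−1)^0·-1^-1·+1^-2 = -1.
(a,b)_17: α=-4, u≡6; β=-2, v≡2 (mod 17); (6|17)=-1, (2|17)=+1; sign (−1)^0·-1^-2·+1^-4 = +1.
(a,b)_31: α=0, u≡9; β=-2, v≡24 (mod 31); (9|31)=+1, (24|31)=-1; sign (−1)^0·+1^-2·-1^0 = +1.
(a,b)_19: α=2, u≡4; β=3, v≡2 (mod 19); (4|19)=+1, (2|19)=-1; sign (−1)^0·+1^3·-1^2 = +1.
(a,b)_3: α=4, u≡1; β=1, v≡1 (mod 3); (1|3)=+1, (1|3)=+1; sign (−1)^0·+1^1·+1^4 = +1.
(a,b)_7: α=3, u≡1; β=2, v≡6 (mod 7); (1|7)=+1, (6|7)=-1; sign (−1)^0·+1^2·-1^3 = -1.
(a,b)_2: α=48, β=28; u≡7, v≡7 (mod 8); ε(u)ε(v)=1·1, αω(v)=48·0, βω(u)=28·0; sum ≡ 1  ⇒  -1.
(7, -3705 / ℚ) ramifies at {2, 5, 7, 13}: a division algebra.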